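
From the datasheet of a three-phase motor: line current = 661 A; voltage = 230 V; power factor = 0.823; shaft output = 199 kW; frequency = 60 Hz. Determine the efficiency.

91.8 %

P_out = 199 kW = 199000 W
P_in = √3·V_L·I_L·cosφ = 1.732 × 230 × 661 × 0.823 = 216709 W
η = P_out / P_in = 199000 / 216709 = 0.918 = 91.8%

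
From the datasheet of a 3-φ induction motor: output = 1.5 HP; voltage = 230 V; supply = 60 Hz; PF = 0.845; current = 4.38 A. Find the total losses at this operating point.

P_in = √3·V·I·cosφ = 1.732×230×4.38×0.845 = 1474 W
P_out = 1.5×746 = 1119 W
Losses = P_in − P_out = 1474 − 1119 = 355 W

355 W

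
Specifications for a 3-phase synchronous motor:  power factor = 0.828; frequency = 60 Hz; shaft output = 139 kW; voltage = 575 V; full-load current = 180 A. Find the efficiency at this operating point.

P_out = 139 kW = 139000 W
P_in = √3·V_L·I_L·cosφ = 1.732 × 575 × 180 × 0.828 = 148429 W
η = P_out / P_in = 139000 / 148429 = 0.936 = 93.6%

93.6 %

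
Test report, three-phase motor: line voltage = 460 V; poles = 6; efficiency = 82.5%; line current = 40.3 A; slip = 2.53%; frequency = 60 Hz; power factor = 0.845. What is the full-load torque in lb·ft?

P_in = √3·V·I·cosφ = 1.732 × 460 × 40.3 × 0.845 = 27131 W
P_out = η·P_in = 0.825 × 27131 = 22383 W
n_s = 120×60/6 = 1200 rpm; n = 1200×(1−0.0253) = 1170 rpm
ω = 2π×1170/60 = 122.5 rad/s
τ = P_out/ω = 22383/122.5 = 182.7 N·m
In lb·ft: 182.7/1.356 = 135 lb·ft

135 lb·ft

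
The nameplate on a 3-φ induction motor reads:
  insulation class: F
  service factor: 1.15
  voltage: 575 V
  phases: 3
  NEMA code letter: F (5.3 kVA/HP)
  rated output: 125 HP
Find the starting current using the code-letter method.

665 A

S_LR = 5.3 × 125 = 662.5 kVA
I_LR = S_LR/(√3·V_L) = 662500/(1.732×575) = 665 A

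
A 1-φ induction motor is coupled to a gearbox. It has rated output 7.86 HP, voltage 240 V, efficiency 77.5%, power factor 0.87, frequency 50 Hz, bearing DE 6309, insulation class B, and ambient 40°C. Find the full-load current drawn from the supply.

36.2 A

P_out = 7.86 × 746 = 5864 W
P_in = P_out / η = 5864 / 0.775 = 7566 W
I = P_in / (V·cosφ) = 7566 / (240 × 0.87) = 36.2 A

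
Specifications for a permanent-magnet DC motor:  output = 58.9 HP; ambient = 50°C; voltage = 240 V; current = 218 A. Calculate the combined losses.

P_in = V·I = 240×218 = 52320 W
P_out = 58.9×746 = 43939 W
Losses = P_in − P_out = 52320 − 43939 = 8381 W

8.38 kW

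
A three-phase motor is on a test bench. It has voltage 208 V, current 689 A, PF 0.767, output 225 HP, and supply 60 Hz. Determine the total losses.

P_in = √3·V·I·cosφ = 1.732×208×689×0.767 = 190382 W
P_out = 225×746 = 167850 W
Losses = P_in − P_out = 190382 − 167850 = 22532 W

22500 W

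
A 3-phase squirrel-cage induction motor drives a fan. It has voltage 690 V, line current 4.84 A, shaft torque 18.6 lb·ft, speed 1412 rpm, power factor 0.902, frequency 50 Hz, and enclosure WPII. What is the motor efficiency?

71.5 %

τ = 18.6 lb·ft × 1.356 = 25.22 N·m
ω = 2π × 1412/60 = 147.9 rad/s; P_out = τω = 25.22 × 147.9 = 3730 W
P_in = √3·V_L·I_L·cosφ = 1.732 × 690 × 4.84 × 0.902 = 5217 W
η = P_out / P_in = 3730 / 5217 = 0.715 = 71.5%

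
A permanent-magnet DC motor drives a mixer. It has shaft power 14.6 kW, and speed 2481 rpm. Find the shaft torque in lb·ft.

41.4 lb·ft

ω = 2π × 2481/60 = 259.8 rad/s
τ = P/ω = 14600/259.8 = 56.2 N·m
In lb·ft: 56.2/1.356 = 41.4 lb·ft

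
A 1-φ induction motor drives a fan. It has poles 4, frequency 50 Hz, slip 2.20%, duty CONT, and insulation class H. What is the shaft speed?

n_s = 120f/p = 120×50/4 = 1500 rpm
n = n_s(1 − s) = 1500 × (1 − 0.022) = 1467 rpm

1467 rpm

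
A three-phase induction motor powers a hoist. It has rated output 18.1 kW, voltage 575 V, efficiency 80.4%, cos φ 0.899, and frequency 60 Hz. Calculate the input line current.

P_out = 18.1 kW = 18100 W
P_in = P_out / η = 18100 / 0.804 = 22512 W
I_L = P_in / (√3·V_L·cosφ) = 22512 / (1.732 × 575 × 0.899) = 25.1 A

25.1 A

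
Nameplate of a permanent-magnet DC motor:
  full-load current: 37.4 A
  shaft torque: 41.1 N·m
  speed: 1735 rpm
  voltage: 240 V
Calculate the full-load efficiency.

ω = 2π × 1735/60 = 181.7 rad/s; P_out = τω = 41.1 × 181.7 = 7468 W
P_in = V·I = 240 × 37.4 = 8976 W
η = P_out / P_in = 7468 / 8976 = 0.832 = 83.2%

83.2 %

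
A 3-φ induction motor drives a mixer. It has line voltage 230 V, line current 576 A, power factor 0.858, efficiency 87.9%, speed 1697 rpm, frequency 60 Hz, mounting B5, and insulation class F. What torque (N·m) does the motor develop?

974 N·m

P_in = √3·V·I·cosφ = 1.732 × 230 × 576 × 0.858 = 196873 W
P_out = η·P_in = 0.879 × 196873 = 173051 W
n = 1697 rpm
ω = 2π×1697/60 = 177.7 rad/s
τ = P_out/ω = 173051/177.7 = 974 N·m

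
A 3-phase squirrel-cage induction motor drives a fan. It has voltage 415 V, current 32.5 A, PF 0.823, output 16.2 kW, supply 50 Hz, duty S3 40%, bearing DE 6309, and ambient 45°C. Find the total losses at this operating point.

P_in = √3·V·I·cosφ = 1.732×415×32.5×0.823 = 19226 W
P_out = 16200 W
Losses = P_in − P_out = 19226 − 16200 = 3026 W

3.03 kW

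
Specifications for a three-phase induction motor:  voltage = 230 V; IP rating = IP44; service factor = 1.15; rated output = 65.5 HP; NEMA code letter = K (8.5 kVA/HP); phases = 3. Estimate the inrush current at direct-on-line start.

1400 A

S_LR = 8.5 × 65.5 = 556.75 kVA
I_LR = S_LR/(√3·V_L) = 556750/(1.732×230) = 1400 A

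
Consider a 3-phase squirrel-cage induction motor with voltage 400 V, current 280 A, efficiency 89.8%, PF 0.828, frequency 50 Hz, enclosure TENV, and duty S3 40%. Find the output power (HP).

193 HP

P_in = √3·V·I·cosφ = 1.732 × 400 × 280 × 0.828 = 160619 W
P_out = η·P_in = 0.898 × 160619 = 144236 W
= 144236/746 = 193 HP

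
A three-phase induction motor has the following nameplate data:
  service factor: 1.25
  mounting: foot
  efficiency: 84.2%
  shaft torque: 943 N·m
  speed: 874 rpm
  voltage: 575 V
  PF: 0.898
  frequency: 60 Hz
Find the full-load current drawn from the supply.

115 A

ω = 2π×874/60 = 91.53 rad/s; P_out = τω = 943 × 91.53 = 86313 W
P_in = P_out / η = 86313 / 0.842 = 102510 W
I_L = P_in / (√3·V_L·cosφ) = 102510 / (1.732 × 575 × 0.898) = 115 A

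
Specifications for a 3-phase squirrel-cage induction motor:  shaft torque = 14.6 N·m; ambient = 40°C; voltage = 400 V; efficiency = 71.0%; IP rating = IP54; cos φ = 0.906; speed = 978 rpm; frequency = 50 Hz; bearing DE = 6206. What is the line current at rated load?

ω = 2π×978/60 = 102.4 rad/s; P_out = τω = 14.6 × 102.4 = 1495 W
P_in = P_out / η = 1495 / 0.710 = 2106 W
I_L = P_in / (√3·V_L·cosφ) = 2106 / (1.732 × 400 × 0.906) = 3.36 A

3.36 A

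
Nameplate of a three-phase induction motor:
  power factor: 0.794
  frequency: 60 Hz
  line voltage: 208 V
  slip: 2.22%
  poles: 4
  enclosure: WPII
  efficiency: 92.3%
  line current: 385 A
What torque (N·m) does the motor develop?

P_in = √3·V·I·cosφ = 1.732 × 208 × 385 × 0.794 = 110127 W
P_out = η·P_in = 0.923 × 110127 = 101647 W
n_s = 120×60/4 = 1800 rpm; n = 1800×(1−0.0222) = 1760 rpm
ω = 2π×1760/60 = 184.3 rad/s
τ = P_out/ω = 101647/184.3 = 552 N·m

552 N·m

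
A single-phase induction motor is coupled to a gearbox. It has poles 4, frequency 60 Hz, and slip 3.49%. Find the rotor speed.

n_s = 120f/p = 120×60/4 = 1800 rpm
n = n_s(1 − s) = 1800 × (1 − 0.0349) = 1737 rpm

1737 rpm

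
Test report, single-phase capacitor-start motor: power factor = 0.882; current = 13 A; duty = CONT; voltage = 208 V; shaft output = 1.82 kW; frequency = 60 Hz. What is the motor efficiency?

76.3 %

P_out = 1.82 kW = 1820 W
P_in = V·I·cosφ = 208 × 13 × 0.882 = 2385 W
η = P_out / P_in = 1820 / 2385 = 0.763 = 76.3%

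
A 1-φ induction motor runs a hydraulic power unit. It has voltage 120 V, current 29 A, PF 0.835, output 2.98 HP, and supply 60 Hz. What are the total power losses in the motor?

683 W

P_in = V·I·cosφ = 120×29×0.835 = 2906 W
P_out = 2.98×746 = 2223 W
Losses = P_in − P_out = 2906 − 2223 = 683 W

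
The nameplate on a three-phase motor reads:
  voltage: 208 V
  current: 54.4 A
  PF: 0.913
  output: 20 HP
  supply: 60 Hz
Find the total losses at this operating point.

2970 W

P_in = √3·V·I·cosφ = 1.732×208×54.4×0.913 = 17893 W
P_out = 20×746 = 14920 W
Losses = P_in − P_out = 17893 − 14920 = 2973 W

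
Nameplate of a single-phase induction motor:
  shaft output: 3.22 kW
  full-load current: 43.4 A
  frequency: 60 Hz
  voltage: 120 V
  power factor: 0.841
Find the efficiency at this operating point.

P_out = 3.22 kW = 3220 W
P_in = V·I·cosφ = 120 × 43.4 × 0.841 = 4380 W
η = P_out / P_in = 3220 / 4380 = 0.735 = 73.5%

73.5 %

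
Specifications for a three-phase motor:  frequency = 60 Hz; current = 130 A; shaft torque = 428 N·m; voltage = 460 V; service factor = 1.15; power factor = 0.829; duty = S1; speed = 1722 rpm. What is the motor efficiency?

89.9 %

ω = 2π × 1722/60 = 180.3 rad/s; P_out = τω = 428 × 180.3 = 77168 W
P_in = √3·V_L·I_L·cosφ = 1.732 × 460 × 130 × 0.829 = 85863 W
η = P_out / P_in = 77168 / 85863 = 0.899 = 89.9%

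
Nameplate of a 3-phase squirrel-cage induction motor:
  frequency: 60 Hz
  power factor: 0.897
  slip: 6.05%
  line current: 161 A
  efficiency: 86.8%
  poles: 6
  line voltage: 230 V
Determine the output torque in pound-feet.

312 lb·ft

P_in = √3·V·I·cosφ = 1.732 × 230 × 161 × 0.897 = 57530 W
P_out = η·P_in = 0.868 × 57530 = 49936 W
n_s = 120×60/6 = 1200 rpm; n = 1200×(1−0.0605) = 1127 rpm
ω = 2π×1127/60 = 118 rad/s
τ = P_out/ω = 49936/118 = 423.2 N·m
In lb·ft: 423.2/1.356 = 312 lb·ft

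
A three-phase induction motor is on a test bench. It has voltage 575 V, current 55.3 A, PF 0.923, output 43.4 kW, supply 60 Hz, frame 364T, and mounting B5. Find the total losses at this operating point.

7.43 kW

P_in = √3·V·I·cosφ = 1.732×575×55.3×0.923 = 50833 W
P_out = 43400 W
Losses = P_in − P_out = 50833 − 43400 = 7433 W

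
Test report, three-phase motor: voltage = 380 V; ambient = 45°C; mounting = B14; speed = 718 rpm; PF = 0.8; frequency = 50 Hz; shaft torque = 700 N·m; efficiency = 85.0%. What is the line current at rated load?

ω = 2π×718/60 = 75.19 rad/s; P_out = τω = 700 × 75.19 = 52633 W
P_in = P_out / η = 52633 / 0.850 = 61921 W
I_L = P_in / (√3·V_L·cosφ) = 61921 / (1.732 × 380 × 0.8) = 118 A

118 A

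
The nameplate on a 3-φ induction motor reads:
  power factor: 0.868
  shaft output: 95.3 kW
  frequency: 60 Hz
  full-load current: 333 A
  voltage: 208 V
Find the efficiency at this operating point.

P_out = 95.3 kW = 95300 W
P_in = √3·V_L·I_L·cosφ = 1.732 × 208 × 333 × 0.868 = 104130 W
η = P_out / P_in = 95300 / 104130 = 0.915 = 91.5%

91.5 %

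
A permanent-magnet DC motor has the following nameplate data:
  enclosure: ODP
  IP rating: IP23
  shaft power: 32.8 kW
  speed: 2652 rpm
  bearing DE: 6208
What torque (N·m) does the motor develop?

118 N·m

ω = 2π × 2652/60 = 277.7 rad/s
τ = P/ω = 32800/277.7 = 118 N·m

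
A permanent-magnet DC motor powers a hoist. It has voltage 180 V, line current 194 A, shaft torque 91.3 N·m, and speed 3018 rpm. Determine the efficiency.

82.6 %

ω = 2π × 3018/60 = 316 rad/s; P_out = τω = 91.3 × 316 = 28851 W
P_in = V·I = 180 × 194 = 34920 W
η = P_out / P_in = 28851 / 34920 = 0.826 = 82.6%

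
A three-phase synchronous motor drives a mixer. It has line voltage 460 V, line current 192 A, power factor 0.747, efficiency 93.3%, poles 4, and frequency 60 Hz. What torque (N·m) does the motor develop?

566 N·m

P_in = √3·V·I·cosφ = 1.732 × 460 × 192 × 0.747 = 114269 W
P_out = η·P_in = 0.933 × 114269 = 106613 W
n = n_s = 120×60/4 = 1800 rpm (synchronous)
ω = 2π×1800/60 = 188.5 rad/s
τ = P_out/ω = 106613/188.5 = 566 N·m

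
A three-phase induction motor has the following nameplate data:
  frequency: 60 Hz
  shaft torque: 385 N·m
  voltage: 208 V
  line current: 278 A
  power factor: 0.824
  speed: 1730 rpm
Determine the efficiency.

ω = 2π × 1730/60 = 181.2 rad/s; P_out = τω = 385 × 181.2 = 69762 W
P_in = √3·V_L·I_L·cosφ = 1.732 × 208 × 278 × 0.824 = 82525 W
η = P_out / P_in = 69762 / 82525 = 0.845 = 84.5%

84.5 %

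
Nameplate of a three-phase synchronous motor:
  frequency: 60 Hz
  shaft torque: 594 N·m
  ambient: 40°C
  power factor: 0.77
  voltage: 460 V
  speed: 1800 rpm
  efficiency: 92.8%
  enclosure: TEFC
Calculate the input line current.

ω = 2π×1800/60 = 188.5 rad/s; P_out = τω = 594 × 188.5 = 111969 W
P_in = P_out / η = 111969 / 0.928 = 120656 W
I_L = P_in / (√3·V_L·cosφ) = 120656 / (1.732 × 460 × 0.77) = 197 A

197 A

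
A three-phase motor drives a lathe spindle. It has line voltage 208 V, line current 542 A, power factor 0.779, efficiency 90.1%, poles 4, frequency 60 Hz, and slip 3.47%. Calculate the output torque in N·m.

753 N·m

P_in = √3·V·I·cosφ = 1.732 × 208 × 542 × 0.779 = 152107 W
P_out = η·P_in = 0.901 × 152107 = 137048 W
n_s = 120×60/4 = 1800 rpm; n = 1800×(1−0.0347) = 1738 rpm
ω = 2π×1738/60 = 182 rad/s
τ = P_out/ω = 137048/182 = 753 N·m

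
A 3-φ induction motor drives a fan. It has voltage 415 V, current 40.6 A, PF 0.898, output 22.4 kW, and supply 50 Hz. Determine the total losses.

P_in = √3·V·I·cosφ = 1.732×415×40.6×0.898 = 26206 W
P_out = 22400 W
Losses = P_in − P_out = 26206 − 22400 = 3806 W

3.81 kW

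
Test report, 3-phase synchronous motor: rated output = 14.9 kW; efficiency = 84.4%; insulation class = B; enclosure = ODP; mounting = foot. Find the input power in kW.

17.7 kW

P_out = 14900 W
P_in = P_out/η = 14900/0.844 = 17654 W = 17.7 kW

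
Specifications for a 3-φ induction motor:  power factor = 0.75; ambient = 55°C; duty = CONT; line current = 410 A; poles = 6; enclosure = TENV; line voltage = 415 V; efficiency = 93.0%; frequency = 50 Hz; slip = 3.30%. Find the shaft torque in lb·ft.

1500 lb·ft

P_in = √3·V·I·cosφ = 1.732 × 415 × 410 × 0.75 = 221025 W
P_out = η·P_in = 0.93 × 221025 = 205553 W
n_s = 120×50/6 = 1000 rpm; n = 1000×(1−0.033) = 967 rpm
ω = 2π×967/60 = 101.3 rad/s
τ = P_out/ω = 205553/101.3 = 2029 N·m
In lb·ft: 2029/1.356 = 1500 lb·ft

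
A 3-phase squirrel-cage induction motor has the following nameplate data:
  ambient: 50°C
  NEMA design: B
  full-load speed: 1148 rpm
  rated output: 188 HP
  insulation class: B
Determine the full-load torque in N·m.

1170 N·m

P_out = 188 × 746 = 140248 W
ω = 2π × 1148/60 = 120.2 rad/s
τ = P_out/ω = 140248/120.2 = 1170 N·m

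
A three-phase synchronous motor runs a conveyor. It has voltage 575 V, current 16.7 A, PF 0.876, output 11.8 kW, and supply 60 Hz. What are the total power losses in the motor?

2.77 kW

P_in = √3·V·I·cosφ = 1.732×575×16.7×0.876 = 14569 W
P_out = 11800 W
Losses = P_in − P_out = 14569 − 11800 = 2769 W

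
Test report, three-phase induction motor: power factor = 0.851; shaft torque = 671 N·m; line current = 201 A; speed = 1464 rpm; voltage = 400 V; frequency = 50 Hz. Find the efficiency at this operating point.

ω = 2π × 1464/60 = 153.3 rad/s; P_out = τω = 671 × 153.3 = 102864 W
P_in = √3·V_L·I_L·cosφ = 1.732 × 400 × 201 × 0.851 = 118504 W
η = P_out / P_in = 102864 / 118504 = 0.868 = 86.8%

86.8 %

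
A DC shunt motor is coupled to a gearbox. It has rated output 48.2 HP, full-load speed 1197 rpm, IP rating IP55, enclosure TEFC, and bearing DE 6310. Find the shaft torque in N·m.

287 N·m

P_out = 48.2 × 746 = 35957 W
ω = 2π × 1197/60 = 125.3 rad/s
τ = P_out/ω = 35957/125.3 = 287 N·m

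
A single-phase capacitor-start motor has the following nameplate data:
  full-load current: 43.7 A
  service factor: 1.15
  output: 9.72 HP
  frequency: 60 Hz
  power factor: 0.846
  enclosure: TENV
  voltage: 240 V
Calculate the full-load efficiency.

81.7 %

P_out = 9.72 × 746 = 7251 W
P_in = V·I·cosφ = 240 × 43.7 × 0.846 = 8873 W
η = P_out / P_in = 7251 / 8873 = 0.817 = 81.7%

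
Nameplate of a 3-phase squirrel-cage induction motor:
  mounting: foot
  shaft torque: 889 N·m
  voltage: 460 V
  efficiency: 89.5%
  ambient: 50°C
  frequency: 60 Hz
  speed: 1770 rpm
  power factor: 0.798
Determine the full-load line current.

290 A

ω = 2π×1770/60 = 185.4 rad/s; P_out = τω = 889 × 185.4 = 164821 W
P_in = P_out / η = 164821 / 0.895 = 184158 W
I_L = P_in / (√3·V_L·cosφ) = 184158 / (1.732 × 460 × 0.798) = 290 A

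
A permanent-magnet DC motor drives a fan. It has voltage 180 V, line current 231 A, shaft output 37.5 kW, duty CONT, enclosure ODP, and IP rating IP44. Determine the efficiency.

P_out = 37.5 kW = 37500 W
P_in = V·I = 180 × 231 = 41580 W
η = P_out / P_in = 37500 / 41580 = 0.902 = 90.2%

90.2 %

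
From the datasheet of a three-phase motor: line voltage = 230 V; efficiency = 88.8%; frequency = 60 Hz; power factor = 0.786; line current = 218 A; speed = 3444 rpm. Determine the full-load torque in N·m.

168 N·m

P_in = √3·V·I·cosφ = 1.732 × 230 × 218 × 0.786 = 68258 W
P_out = η·P_in = 0.888 × 68258 = 60613 W
n = 3444 rpm
ω = 2π×3444/60 = 360.7 rad/s
τ = P_out/ω = 60613/360.7 = 168 N·m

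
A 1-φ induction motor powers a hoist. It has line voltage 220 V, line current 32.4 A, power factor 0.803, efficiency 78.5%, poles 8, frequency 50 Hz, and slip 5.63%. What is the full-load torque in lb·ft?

44.7 lb·ft

P_in = V·I·cosφ = 220 × 32.4 × 0.803 = 5724 W
P_out = η·P_in = 0.785 × 5724 = 4493 W
n_s = 120×50/8 = 750 rpm; n = 750×(1−0.0563) = 708 rpm
ω = 2π×708/60 = 74.14 rad/s
τ = P_out/ω = 4493/74.14 = 60.6 N·m
In lb·ft: 60.6/1.356 = 44.7 lb·ft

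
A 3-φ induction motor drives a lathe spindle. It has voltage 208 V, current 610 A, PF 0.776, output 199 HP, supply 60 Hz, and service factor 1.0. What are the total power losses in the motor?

22.1 kW

P_in = √3·V·I·cosφ = 1.732×208×610×0.776 = 170531 W
P_out = 199×746 = 148454 W
Losses = P_in − P_out = 170531 − 148454 = 22077 W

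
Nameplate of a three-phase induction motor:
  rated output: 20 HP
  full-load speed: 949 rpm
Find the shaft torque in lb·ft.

P_out = 20 × 746 = 14920 W
ω = 2π × 949/60 = 99.38 rad/s
τ = P_out/ω = 14920/99.38 = 150.1 N·m
In lb·ft: 150.1/1.356 = 111 lb·ft

111 lb·ft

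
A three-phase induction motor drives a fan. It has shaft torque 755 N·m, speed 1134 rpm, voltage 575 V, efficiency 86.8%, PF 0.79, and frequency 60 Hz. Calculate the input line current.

ω = 2π×1134/60 = 118.8 rad/s; P_out = τω = 755 × 118.8 = 89694 W
P_in = P_out / η = 89694 / 0.868 = 103334 W
I_L = P_in / (√3·V_L·cosφ) = 103334 / (1.732 × 575 × 0.79) = 131 A

131 A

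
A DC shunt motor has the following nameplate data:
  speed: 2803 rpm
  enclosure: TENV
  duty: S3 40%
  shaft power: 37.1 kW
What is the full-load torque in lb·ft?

ω = 2π × 2803/60 = 293.5 rad/s
τ = P/ω = 37100/293.5 = 126.4 N·m
In lb·ft: 126.4/1.356 = 93.2 lb·ft

93.2 lb·ft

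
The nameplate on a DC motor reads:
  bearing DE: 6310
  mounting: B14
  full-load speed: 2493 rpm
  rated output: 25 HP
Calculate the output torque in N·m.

P_out = 25 × 746 = 18650 W
ω = 2π × 2493/60 = 261.1 rad/s
τ = P_out/ω = 18650/261.1 = 71.4 N·m

71.4 N·m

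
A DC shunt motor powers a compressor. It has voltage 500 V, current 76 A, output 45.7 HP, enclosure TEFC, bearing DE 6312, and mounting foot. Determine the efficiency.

P_out = 45.7 × 746 = 34092 W
P_in = V·I = 500 × 76 = 38000 W
η = P_out / P_in = 34092 / 38000 = 0.897 = 89.7%

89.7 %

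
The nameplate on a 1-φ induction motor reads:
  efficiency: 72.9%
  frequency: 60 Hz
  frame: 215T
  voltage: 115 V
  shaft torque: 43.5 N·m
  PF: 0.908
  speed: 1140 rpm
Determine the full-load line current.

68.2 A

ω = 2π×1140/60 = 119.4 rad/s; P_out = τω = 43.5 × 119.4 = 5194 W
P_in = P_out / η = 5194 / 0.729 = 7125 W
I = P_in / (V·cosφ) = 7125 / (115 × 0.908) = 68.2 A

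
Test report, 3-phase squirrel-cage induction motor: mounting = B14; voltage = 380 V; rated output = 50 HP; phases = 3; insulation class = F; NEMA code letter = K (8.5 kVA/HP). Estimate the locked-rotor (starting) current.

646 A

S_LR = 8.5 × 50 = 425 kVA
I_LR = S_LR/(√3·V_L) = 425000/(1.732×380) = 646 A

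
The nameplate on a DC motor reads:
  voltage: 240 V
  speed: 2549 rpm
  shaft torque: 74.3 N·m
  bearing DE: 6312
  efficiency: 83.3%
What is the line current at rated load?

99.2 A

ω = 2π×2549/60 = 266.9 rad/s; P_out = τω = 74.3 × 266.9 = 19831 W
P_in = P_out / η = 19831 / 0.833 = 23807 W
I = P_in / V = 23807 / 240 = 99.2 A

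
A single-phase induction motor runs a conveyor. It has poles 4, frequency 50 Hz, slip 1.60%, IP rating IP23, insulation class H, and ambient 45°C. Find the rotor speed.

n_s = 120f/p = 120×50/4 = 1500 rpm
n = n_s(1 − s) = 1500 × (1 − 0.016) = 1476 rpm

1476 rpm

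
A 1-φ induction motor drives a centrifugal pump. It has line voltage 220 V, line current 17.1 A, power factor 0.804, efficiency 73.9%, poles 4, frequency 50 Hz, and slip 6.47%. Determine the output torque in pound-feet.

P_in = V·I·cosφ = 220 × 17.1 × 0.804 = 3025 W
P_out = η·P_in = 0.739 × 3025 = 2235 W
n_s = 120×50/4 = 1500 rpm; n = 1500×(1−0.0647) = 1403 rpm
ω = 2π×1403/60 = 146.9 rad/s
τ = P_out/ω = 2235/146.9 = 15.21 N·m
In lb·ft: 15.21/1.356 = 11.2 lb·ft

11.2 lb·ft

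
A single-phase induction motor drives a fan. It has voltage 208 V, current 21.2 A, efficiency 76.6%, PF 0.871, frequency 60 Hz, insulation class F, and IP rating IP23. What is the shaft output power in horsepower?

P_in = V·I·cosφ = 208 × 21.2 × 0.871 = 3841 W
P_out = η·P_in = 0.766 × 3841 = 2942 W
= 2942/746 = 3.94 HP

3.94 HP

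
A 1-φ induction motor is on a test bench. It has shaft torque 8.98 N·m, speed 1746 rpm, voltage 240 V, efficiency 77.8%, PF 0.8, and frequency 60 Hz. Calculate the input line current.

11 A

ω = 2π×1746/60 = 182.8 rad/s; P_out = τω = 8.98 × 182.8 = 1642 W
P_in = P_out / η = 1642 / 0.778 = 2111 W
I = P_in / (V·cosφ) = 2111 / (240 × 0.8) = 11 A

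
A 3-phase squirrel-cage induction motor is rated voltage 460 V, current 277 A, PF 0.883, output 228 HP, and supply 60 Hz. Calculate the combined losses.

P_in = √3·V·I·cosφ = 1.732×460×277×0.883 = 194871 W
P_out = 228×746 = 170088 W
Losses = P_in − P_out = 194871 − 170088 = 24783 W

24.8 kW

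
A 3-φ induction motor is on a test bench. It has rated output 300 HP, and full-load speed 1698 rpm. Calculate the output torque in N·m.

1260 N·m

P_out = 300 × 746 = 223800 W
ω = 2π × 1698/60 = 177.8 rad/s
τ = P_out/ω = 223800/177.8 = 1260 N·m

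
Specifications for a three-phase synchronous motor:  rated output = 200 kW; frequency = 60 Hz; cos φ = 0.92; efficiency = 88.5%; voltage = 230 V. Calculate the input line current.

617 A

P_out = 200 kW = 200000 W
P_in = P_out / η = 200000 / 0.885 = 225989 W
I_L = P_in / (√3·V_L·cosφ) = 225989 / (1.732 × 230 × 0.92) = 617 A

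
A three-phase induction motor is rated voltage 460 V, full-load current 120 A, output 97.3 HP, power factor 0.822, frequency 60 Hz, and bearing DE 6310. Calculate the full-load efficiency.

P_out = 97.3 × 746 = 72586 W
P_in = √3·V_L·I_L·cosφ = 1.732 × 460 × 120 × 0.822 = 78588 W
η = P_out / P_in = 72586 / 78588 = 0.924 = 92.4%

92.4 %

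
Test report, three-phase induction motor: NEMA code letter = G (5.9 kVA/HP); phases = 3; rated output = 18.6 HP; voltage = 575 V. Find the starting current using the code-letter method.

110 A

S_LR = 5.9 × 18.6 = 109.74 kVA
I_LR = S_LR/(√3·V_L) = 109740/(1.732×575) = 110 A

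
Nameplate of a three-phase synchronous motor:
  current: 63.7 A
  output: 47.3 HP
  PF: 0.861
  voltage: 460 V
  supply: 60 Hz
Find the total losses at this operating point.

8.41 kW

P_in = √3·V·I·cosφ = 1.732×460×63.7×0.861 = 43697 W
P_out = 47.3×746 = 35286 W
Losses = P_in − P_out = 43697 − 35286 = 8411 W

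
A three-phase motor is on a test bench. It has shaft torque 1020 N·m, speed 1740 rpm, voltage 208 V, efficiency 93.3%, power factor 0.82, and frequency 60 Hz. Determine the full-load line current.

674 A

ω = 2π×1740/60 = 182.2 rad/s; P_out = τω = 1020 × 182.2 = 185844 W
P_in = P_out / η = 185844 / 0.933 = 199190 W
I_L = P_in / (√3·V_L·cosφ) = 199190 / (1.732 × 208 × 0.82) = 674 A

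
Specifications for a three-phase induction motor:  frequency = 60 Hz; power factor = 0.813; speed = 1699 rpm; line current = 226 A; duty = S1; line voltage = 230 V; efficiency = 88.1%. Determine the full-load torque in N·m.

362 N·m

P_in = √3·V·I·cosφ = 1.732 × 230 × 226 × 0.813 = 73194 W
P_out = η·P_in = 0.881 × 73194 = 64484 W
n = 1699 rpm
ω = 2π×1699/60 = 177.9 rad/s
τ = P_out/ω = 64484/177.9 = 362 N·m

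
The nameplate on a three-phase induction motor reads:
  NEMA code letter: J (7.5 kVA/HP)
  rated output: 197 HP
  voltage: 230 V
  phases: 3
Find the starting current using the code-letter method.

S_LR = 7.5 × 197 = 1477.5 kVA
I_LR = S_LR/(√3·V_L) = 1477500/(1.732×230) = 3710 A

3710 A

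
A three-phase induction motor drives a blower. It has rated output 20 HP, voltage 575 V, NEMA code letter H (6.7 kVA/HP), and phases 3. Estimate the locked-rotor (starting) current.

135 A

S_LR = 6.7 × 20 = 134 kVA
I_LR = S_LR/(√3·V_L) = 134000/(1.732×575) = 135 A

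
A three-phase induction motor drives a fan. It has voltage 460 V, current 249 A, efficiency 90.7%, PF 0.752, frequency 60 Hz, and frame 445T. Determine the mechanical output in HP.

P_in = √3·V·I·cosφ = 1.732 × 460 × 249 × 0.752 = 149184 W
P_out = η·P_in = 0.907 × 149184 = 135310 W
= 135310/746 = 181 HP

181 HP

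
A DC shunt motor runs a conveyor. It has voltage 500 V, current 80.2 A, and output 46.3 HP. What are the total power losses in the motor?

P_in = V·I = 500×80.2 = 40100 W
P_out = 46.3×746 = 34540 W
Losses = P_in − P_out = 40100 − 34540 = 5560 W

5560 W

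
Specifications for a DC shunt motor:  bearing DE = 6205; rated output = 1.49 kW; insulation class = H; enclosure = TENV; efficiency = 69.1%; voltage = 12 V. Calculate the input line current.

180 A

P_out = 1.49 kW = 1490 W
P_in = P_out / η = 1490 / 0.691 = 2156 W
I = P_in / V = 2156 / 12 = 180 A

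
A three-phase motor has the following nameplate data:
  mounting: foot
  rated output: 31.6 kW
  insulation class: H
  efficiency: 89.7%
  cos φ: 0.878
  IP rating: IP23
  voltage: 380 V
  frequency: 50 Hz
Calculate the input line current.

P_out = 31.6 kW = 31600 W
P_in = P_out / η = 31600 / 0.897 = 35229 W
I_L = P_in / (√3·V_L·cosφ) = 35229 / (1.732 × 380 × 0.878) = 61 A

61 A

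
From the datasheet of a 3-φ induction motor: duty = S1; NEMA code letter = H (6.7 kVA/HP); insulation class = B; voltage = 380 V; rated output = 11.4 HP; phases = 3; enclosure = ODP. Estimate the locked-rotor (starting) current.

S_LR = 6.7 × 11.4 = 76.38 kVA
I_LR = S_LR/(√3·V_L) = 76380/(1.732×380) = 116 A

116 A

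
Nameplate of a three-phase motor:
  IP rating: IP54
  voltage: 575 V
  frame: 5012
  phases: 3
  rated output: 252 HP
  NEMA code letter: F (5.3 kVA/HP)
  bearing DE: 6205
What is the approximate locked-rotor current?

S_LR = 5.3 × 252 = 1335.6 kVA
I_LR = S_LR/(√3·V_L) = 1335600/(1.732×575) = 1340 A

1340 A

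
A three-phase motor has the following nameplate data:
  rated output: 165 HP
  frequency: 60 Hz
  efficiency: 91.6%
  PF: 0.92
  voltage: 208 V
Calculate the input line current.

405 A

P_out = 165 × 746 = 123090 W
P_in = P_out / η = 123090 / 0.916 = 134378 W
I_L = P_in / (√3·V_L·cosφ) = 134378 / (1.732 × 208 × 0.92) = 405 A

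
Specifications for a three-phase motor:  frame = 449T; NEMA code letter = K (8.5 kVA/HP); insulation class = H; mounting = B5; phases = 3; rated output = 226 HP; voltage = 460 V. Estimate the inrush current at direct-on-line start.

2410 A

S_LR = 8.5 × 226 = 1921 kVA
I_LR = S_LR/(√3·V_L) = 1921000/(1.732×460) = 2410 A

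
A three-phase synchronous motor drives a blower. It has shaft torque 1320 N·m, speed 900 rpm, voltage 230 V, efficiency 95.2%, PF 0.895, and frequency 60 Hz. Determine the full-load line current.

367 A

ω = 2π×900/60 = 94.25 rad/s; P_out = τω = 1320 × 94.25 = 124410 W
P_in = P_out / η = 124410 / 0.952 = 130683 W
I_L = P_in / (√3·V_L·cosφ) = 130683 / (1.732 × 230 × 0.895) = 367 A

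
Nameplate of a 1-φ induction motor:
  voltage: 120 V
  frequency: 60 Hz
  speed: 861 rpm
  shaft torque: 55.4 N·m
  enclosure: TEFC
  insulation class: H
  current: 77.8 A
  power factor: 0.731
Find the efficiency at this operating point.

ω = 2π × 861/60 = 90.16 rad/s; P_out = τω = 55.4 × 90.16 = 4995 W
P_in = V·I·cosφ = 120 × 77.8 × 0.731 = 6825 W
η = P_out / P_in = 4995 / 6825 = 0.732 = 73.2%

73.2 %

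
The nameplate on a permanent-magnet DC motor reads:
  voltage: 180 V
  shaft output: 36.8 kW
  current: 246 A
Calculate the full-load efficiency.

83.1 %

P_out = 36.8 kW = 36800 W
P_in = V·I = 180 × 246 = 44280 W
η = P_out / P_in = 36800 / 44280 = 0.831 = 83.1%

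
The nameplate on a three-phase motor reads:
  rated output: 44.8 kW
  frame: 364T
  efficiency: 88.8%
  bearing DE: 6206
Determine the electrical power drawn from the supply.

P_out = 44800 W
P_in = P_out/η = 44800/0.888 = 50450 W = 50.5 kW

50.5 kW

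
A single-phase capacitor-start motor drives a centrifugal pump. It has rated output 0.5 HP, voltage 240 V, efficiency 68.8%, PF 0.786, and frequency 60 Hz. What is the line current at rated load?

2.87 A

P_out = 0.5 × 746 = 373 W
P_in = P_out / η = 373 / 0.688 = 542 W
I = P_in / (V·cosφ) = 542 / (240 × 0.786) = 2.87 A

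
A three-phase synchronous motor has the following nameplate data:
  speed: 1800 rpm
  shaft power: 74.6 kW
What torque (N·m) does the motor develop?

ω = 2π × 1800/60 = 188.5 rad/s
τ = P/ω = 74600/188.5 = 396 N·m

396 N·m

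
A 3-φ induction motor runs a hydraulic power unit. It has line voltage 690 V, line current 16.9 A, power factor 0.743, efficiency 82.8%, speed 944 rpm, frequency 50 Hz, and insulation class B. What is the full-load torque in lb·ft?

92.7 lb·ft

P_in = √3·V·I·cosφ = 1.732 × 690 × 16.9 × 0.743 = 15006 W
P_out = η·P_in = 0.828 × 15006 = 12425 W
n = 944 rpm
ω = 2π×944/60 = 98.86 rad/s
τ = P_out/ω = 12425/98.86 = 125.7 N·m
In lb·ft: 125.7/1.356 = 92.7 lb·ft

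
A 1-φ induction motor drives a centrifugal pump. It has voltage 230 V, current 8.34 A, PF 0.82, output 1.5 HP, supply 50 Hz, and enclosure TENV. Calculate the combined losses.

P_in = V·I·cosφ = 230×8.34×0.82 = 1573 W
P_out = 1.5×746 = 1119 W
Losses = P_in − P_out = 1573 − 1119 = 454 W

454 W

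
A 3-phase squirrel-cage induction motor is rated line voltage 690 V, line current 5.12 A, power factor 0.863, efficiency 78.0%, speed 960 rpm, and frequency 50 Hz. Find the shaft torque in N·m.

41 N·m

P_in = √3·V·I·cosφ = 1.732 × 690 × 5.12 × 0.863 = 5281 W
P_out = η·P_in = 0.78 × 5281 = 4119 W
n = 960 rpm
ω = 2π×960/60 = 100.5 rad/s
τ = P_out/ω = 4119/100.5 = 41 N·m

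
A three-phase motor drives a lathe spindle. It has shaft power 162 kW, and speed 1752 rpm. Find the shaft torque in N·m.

ω = 2π × 1752/60 = 183.5 rad/s
τ = P/ω = 162000/183.5 = 883 N·m

883 N·m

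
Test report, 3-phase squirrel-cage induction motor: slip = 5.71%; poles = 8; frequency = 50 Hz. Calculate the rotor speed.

n_s = 120f/p = 120×50/8 = 750 rpm
n = n_s(1 − s) = 750 × (1 − 0.0571) = 707 rpm

707 rpm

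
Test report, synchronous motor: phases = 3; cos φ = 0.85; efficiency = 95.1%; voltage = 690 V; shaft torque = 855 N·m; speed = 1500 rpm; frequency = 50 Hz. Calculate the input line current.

ω = 2π×1500/60 = 157.1 rad/s; P_out = τω = 855 × 157.1 = 134321 W
P_in = P_out / η = 134321 / 0.951 = 141242 W
I_L = P_in / (√3·V_L·cosφ) = 141242 / (1.732 × 690 × 0.85) = 139 A

139 A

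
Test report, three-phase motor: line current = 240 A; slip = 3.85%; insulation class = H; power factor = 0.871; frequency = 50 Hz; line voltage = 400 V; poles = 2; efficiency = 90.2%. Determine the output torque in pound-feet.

319 lb·ft

P_in = √3·V·I·cosφ = 1.732 × 400 × 240 × 0.871 = 144823 W
P_out = η·P_in = 0.902 × 144823 = 130630 W
n_s = 120×50/2 = 3000 rpm; n = 3000×(1−0.0385) = 2885 rpm
ω = 2π×2885/60 = 302.1 rad/s
τ = P_out/ω = 130630/302.1 = 432.4 N·m
In lb·ft: 432.4/1.356 = 319 lb·ft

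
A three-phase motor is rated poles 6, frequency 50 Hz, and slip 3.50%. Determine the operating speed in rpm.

965 rpm

n_s = 120f/p = 120×50/6 = 1000 rpm
n = n_s(1 − s) = 1000 × (1 − 0.035) = 965 rpm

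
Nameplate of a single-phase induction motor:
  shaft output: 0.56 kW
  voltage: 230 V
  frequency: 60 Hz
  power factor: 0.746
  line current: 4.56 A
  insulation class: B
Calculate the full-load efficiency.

71.6 %

P_out = 0.56 kW = 560 W
P_in = V·I·cosφ = 230 × 4.56 × 0.746 = 782 W
η = P_out / P_in = 560 / 782 = 0.716 = 71.6%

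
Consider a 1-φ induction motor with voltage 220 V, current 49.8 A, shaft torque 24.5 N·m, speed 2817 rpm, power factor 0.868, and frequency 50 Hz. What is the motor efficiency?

ω = 2π × 2817/60 = 295 rad/s; P_out = τω = 24.5 × 295 = 7228 W
P_in = V·I·cosφ = 220 × 49.8 × 0.868 = 9510 W
η = P_out / P_in = 7228 / 9510 = 0.760 = 76.0%

76.0 %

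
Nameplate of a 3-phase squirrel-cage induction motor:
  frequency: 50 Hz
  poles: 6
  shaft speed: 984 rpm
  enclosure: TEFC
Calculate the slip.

n_s = 120f/p = 120×50/6 = 1000 rpm
s = (n_s − n)/n_s = (1000 − 984)/1000 = 0.0160

1.6 %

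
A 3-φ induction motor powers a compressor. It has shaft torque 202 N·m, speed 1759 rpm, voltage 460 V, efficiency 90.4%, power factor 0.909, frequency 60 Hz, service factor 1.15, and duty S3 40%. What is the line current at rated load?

ω = 2π×1759/60 = 184.2 rad/s; P_out = τω = 202 × 184.2 = 37208 W
P_in = P_out / η = 37208 / 0.904 = 41159 W
I_L = P_in / (√3·V_L·cosφ) = 41159 / (1.732 × 460 × 0.909) = 56.8 A

56.8 A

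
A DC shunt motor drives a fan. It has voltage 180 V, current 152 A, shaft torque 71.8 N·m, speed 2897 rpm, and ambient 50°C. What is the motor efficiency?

79.6 %

ω = 2π × 2897/60 = 303.4 rad/s; P_out = τω = 71.8 × 303.4 = 21784 W
P_in = V·I = 180 × 152 = 27360 W
η = P_out / P_in = 21784 / 27360 = 0.796 = 79.6%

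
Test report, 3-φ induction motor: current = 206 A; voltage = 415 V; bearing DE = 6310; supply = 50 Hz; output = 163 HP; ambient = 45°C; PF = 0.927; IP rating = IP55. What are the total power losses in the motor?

P_in = √3·V·I·cosφ = 1.732×415×206×0.927 = 137260 W
P_out = 163×746 = 121598 W
Losses = P_in − P_out = 137260 − 121598 = 15662 W

15700 W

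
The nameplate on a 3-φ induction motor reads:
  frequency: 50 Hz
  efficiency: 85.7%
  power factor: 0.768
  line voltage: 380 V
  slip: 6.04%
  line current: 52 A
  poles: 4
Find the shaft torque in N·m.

153 N·m

P_in = √3·V·I·cosφ = 1.732 × 380 × 52 × 0.768 = 26284 W
P_out = η·P_in = 0.857 × 26284 = 22525 W
n_s = 120×50/4 = 1500 rpm; n = 1500×(1−0.0604) = 1409 rpm
ω = 2π×1409/60 = 147.6 rad/s
τ = P_out/ω = 22525/147.6 = 153 N·m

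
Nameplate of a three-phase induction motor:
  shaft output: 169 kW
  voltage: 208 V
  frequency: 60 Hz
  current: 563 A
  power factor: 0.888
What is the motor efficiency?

93.8 %

P_out = 169 kW = 169000 W
P_in = √3·V_L·I_L·cosφ = 1.732 × 208 × 563 × 0.888 = 180108 W
η = P_out / P_in = 169000 / 180108 = 0.938 = 93.8%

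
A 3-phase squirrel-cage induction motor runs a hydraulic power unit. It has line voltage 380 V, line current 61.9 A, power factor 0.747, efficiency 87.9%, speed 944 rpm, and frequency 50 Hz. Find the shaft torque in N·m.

271 N·m

P_in = √3·V·I·cosφ = 1.732 × 380 × 61.9 × 0.747 = 30433 W
P_out = η·P_in = 0.879 × 30433 = 26751 W
n = 944 rpm
ω = 2π×944/60 = 98.86 rad/s
τ = P_out/ω = 26751/98.86 = 271 N·m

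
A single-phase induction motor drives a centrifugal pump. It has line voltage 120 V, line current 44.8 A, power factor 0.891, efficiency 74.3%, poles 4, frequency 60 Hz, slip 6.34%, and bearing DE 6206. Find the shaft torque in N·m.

P_in = V·I·cosφ = 120 × 44.8 × 0.891 = 4790 W
P_out = η·P_in = 0.743 × 4790 = 3559 W
n_s = 120×60/4 = 1800 rpm; n = 1800×(1−0.0634) = 1686 rpm
ω = 2π×1686/60 = 176.6 rad/s
τ = P_out/ω = 3559/176.6 = 20.2 N·m

20.2 N·m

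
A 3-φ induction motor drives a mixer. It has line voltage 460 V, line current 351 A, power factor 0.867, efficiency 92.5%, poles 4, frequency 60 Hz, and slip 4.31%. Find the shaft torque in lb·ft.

P_in = √3·V·I·cosφ = 1.732 × 460 × 351 × 0.867 = 242455 W
P_out = η·P_in = 0.925 × 242455 = 224271 W
n_s = 120×60/4 = 1800 rpm; n = 1800×(1−0.0431) = 1722 rpm
ω = 2π×1722/60 = 180.3 rad/s
τ = P_out/ω = 224271/180.3 = 1244 N·m
In lb·ft: 1244/1.356 = 917 lb·ft

917 lb·ft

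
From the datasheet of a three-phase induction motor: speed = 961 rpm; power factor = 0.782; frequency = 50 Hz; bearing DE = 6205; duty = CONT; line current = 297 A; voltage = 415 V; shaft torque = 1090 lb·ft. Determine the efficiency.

τ = 1090 lb·ft × 1.356 = 1478 N·m
ω = 2π × 961/60 = 100.6 rad/s; P_out = τω = 1478 × 100.6 = 148687 W
P_in = √3·V_L·I_L·cosφ = 1.732 × 415 × 297 × 0.782 = 166940 W
η = P_out / P_in = 148687 / 166940 = 0.891 = 89.1%

89.1 %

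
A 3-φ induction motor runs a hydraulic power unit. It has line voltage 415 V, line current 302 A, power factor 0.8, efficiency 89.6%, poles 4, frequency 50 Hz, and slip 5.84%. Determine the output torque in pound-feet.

776 lb·ft

P_in = √3·V·I·cosφ = 1.732 × 415 × 302 × 0.8 = 173657 W
P_out = η·P_in = 0.896 × 173657 = 155597 W
n_s = 120×50/4 = 1500 rpm; n = 1500×(1−0.0584) = 1412 rpm
ω = 2π×1412/60 = 147.9 rad/s
τ = P_out/ω = 155597/147.9 = 1052 N·m
In lb·ft: 1052/1.356 = 776 lb·ft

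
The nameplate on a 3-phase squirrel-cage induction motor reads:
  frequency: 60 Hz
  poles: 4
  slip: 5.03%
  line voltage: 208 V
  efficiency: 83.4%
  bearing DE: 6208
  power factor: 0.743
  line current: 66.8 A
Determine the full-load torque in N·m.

P_in = √3·V·I·cosφ = 1.732 × 208 × 66.8 × 0.743 = 17880 W
P_out = η·P_in = 0.834 × 17880 = 14912 W
n_s = 120×60/4 = 1800 rpm; n = 1800×(1−0.0503) = 1709 rpm
ω = 2π×1709/60 = 179 rad/s
τ = P_out/ω = 14912/179 = 83.3 N·m

83.3 N·m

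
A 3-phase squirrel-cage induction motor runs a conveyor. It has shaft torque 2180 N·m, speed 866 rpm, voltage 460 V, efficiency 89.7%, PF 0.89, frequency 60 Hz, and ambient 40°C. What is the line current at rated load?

311 A

ω = 2π×866/60 = 90.69 rad/s; P_out = τω = 2180 × 90.69 = 197704 W
P_in = P_out / η = 197704 / 0.897 = 220406 W
I_L = P_in / (√3·V_L·cosφ) = 220406 / (1.732 × 460 × 0.89) = 311 A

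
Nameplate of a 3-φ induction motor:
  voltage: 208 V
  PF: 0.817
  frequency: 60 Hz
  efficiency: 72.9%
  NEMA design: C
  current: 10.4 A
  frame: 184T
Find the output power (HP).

2.99 HP

P_in = √3·V·I·cosφ = 1.732 × 208 × 10.4 × 0.817 = 3061 W
P_out = η·P_in = 0.729 × 3061 = 2231 W
= 2231/746 = 2.99 HP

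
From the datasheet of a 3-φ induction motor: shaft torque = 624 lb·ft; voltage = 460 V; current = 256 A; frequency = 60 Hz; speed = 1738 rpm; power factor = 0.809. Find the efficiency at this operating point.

93.3 %

τ = 624 lb·ft × 1.356 = 846.1 N·m
ω = 2π × 1738/60 = 182 rad/s; P_out = τω = 846.1 × 182 = 153990 W
P_in = √3·V_L·I_L·cosφ = 1.732 × 460 × 256 × 0.809 = 165004 W
η = P_out / P_in = 153990 / 165004 = 0.933 = 93.3%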